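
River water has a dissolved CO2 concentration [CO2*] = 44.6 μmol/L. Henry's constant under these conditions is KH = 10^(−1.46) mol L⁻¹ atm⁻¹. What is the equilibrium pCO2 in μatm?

KH = 10^(−1.46) = 3.467×10^-2 mol L⁻¹ atm⁻¹
pCO2 = [CO2*]/KH = 44.6×10^-6 / 3.467×10^-2 = 1.29×10^-3 atm = 1290 μatm

pCO2 = 1290 μatm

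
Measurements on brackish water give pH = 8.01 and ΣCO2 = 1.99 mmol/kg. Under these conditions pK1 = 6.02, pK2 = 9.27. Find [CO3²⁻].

[CO3²⁻] = 0.103 mmol/kg

α₂ = 1 / (1 + [H⁺]/K2 + [H⁺]²/(K1K2)) = 1 / (1 + 10^+1.26 + 10^-0.73)
   = 1 / (1 + 18.197 + 0.18621) = 1/19.383 = 0.05159
[CO3²⁻] = α₂ × DIC = 0.05159 × 1.99 = 0.103 mmol/kg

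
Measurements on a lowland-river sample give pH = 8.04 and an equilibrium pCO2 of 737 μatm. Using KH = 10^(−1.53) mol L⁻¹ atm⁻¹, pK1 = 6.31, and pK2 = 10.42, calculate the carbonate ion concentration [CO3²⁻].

[CO2*] = KH · pCO2 = 10^(−1.53) × 737×10^-6 = 2.175×10^-5 mol/L
α₀ = 1/(1 + K1/[H⁺] + K1K2/[H⁺]²) = 1/(1 + 10^+1.73 + 10^-0.65) = 0.01821
DIC = [CO2*]/α₀ = 2.175×10^-5 / 0.01821 = 1.195 mmol/L
[CO3²⁻] = α₂·DIC; α₂ = 0.004076, so [CO3²⁻] = 0.004076 × 1.195 = 0.00487 mmol/L = 4.87 μmol/L

[CO3²⁻] = 4.87 μmol/L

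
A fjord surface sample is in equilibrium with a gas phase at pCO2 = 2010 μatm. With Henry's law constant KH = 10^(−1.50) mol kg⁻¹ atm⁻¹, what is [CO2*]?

[CO2*] = 63.6 μmol/kg

KH = 10^(−1.50) = 3.162×10^-2 mol kg⁻¹ atm⁻¹
[CO2*] = KH · pCO2 = 3.162×10^-2 × 2010×10^-6 atm = 6.36×10^-5 mol/kg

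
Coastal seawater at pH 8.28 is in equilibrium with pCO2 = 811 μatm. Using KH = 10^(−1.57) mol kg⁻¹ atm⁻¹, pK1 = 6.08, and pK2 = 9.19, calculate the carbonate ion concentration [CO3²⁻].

[CO3²⁻] = 0.426 mmol/kg

[CO2*] = KH · pCO2 = 10^(−1.57) × 811×10^-6 = 2.183×10^-5 mol/kg
α₀ = 1/(1 + K1/[H⁺] + K1K2/[H⁺]²) = 1/(1 + 10^+2.20 + 10^+1.29) = 0.005587
DIC = [CO2*]/α₀ = 2.183×10^-5 / 0.005587 = 3.907 mmol/kg
[CO3²⁻] = α₂·DIC; α₂ = 0.1089, so [CO3²⁻] = 0.1089 × 3.907 = 0.426 mmol/kg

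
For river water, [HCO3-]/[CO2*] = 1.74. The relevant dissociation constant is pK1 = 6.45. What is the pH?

pH = 6.69

From K1 = [H⁺][HCO3-]/[CO2*]:  pH = pK1 + log₁₀([HCO3-]/[CO2*])
log₁₀(1.74) = +0.241
pH = 6.45 + (+0.241) = 6.69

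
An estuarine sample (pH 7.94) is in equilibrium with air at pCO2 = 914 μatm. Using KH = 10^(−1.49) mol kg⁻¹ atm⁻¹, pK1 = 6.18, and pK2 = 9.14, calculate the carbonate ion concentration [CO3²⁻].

[CO3²⁻] = 0.107 mmol/kg

[CO2*] = KH · pCO2 = 10^(−1.49) × 914×10^-6 = 2.958×10^-5 mol/kg
α₀ = 1/(1 + K1/[H⁺] + K1K2/[H⁺]²) = 1/(1 + 10^+1.76 + 10^+0.56) = 0.01608
DIC = [CO2*]/α₀ = 2.958×10^-5 / 0.01608 = 1.839 mmol/kg
[CO3²⁻] = α₂·DIC; α₂ = 0.05840, so [CO3²⁻] = 0.05840 × 1.839 = 0.107 mmol/kg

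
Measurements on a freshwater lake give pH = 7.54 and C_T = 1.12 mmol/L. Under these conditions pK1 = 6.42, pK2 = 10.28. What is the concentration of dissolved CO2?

α₀ = 1 / (1 + K1/[H⁺] + K1K2/[H⁺]²) = 1 / (1 + 10^+1.12 + 10^-1.62)
   = 1 / (1 + 13.183 + 0.023988) = 1/14.207 = 0.07039
[CO2*] = α₀ × DIC = 0.07039 × 1.12 = 0.0788 mmol/L

[CO2*] = 0.0788 mmol/L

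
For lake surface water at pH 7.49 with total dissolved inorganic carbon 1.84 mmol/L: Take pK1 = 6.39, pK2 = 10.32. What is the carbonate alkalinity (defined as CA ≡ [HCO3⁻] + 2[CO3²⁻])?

CA = 1.71 mmol/L

CA = [HCO3⁻] + 2[CO3²⁻] = (α₁ + 2α₂)·DIC
At pH 7.49: [H⁺]/K1 = 10^-1.10 = 0.079433, K2/[H⁺] = 10^-2.83 = 0.0014791
α₁ = 1/(1 + 0.079433 + 0.0014791) = 1/1.0809 = 0.9251; α₂ = α₁·K2/[H⁺] = 0.001368
α₁ + 2α₂ = 0.9279
CA = 0.9279 × 1.84 = 1.71 mmol/L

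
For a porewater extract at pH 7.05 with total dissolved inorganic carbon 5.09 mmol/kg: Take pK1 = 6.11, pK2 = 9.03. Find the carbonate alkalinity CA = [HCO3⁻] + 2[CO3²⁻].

CA = [HCO3⁻] + 2[CO3²⁻] = (α₁ + 2α₂)·DIC
At pH 7.05: [H⁺]/K1 = 10^-0.94 = 0.11482, K2/[H⁺] = 10^-1.98 = 0.010471
α₁ = 1/(1 + 0.11482 + 0.010471) = 1/1.1253 = 0.8887; α₂ = α₁·K2/[H⁺] = 0.009305
α₁ + 2α₂ = 0.9073
CA = 0.9073 × 5.09 = 4.62 mmol/kg

CA = 4.62 mmol/kg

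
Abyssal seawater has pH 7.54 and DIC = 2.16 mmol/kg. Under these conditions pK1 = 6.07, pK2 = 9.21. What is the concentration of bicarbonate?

[HCO3⁻] = 2.05 mmol/kg

α₁ = 1 / (1 + [H⁺]/K1 + K2/[H⁺]) = 1 / (1 + 10^-1.47 + 10^-1.67)
   = 1 / (1 + 0.033884 + 0.021380) = 1/1.0553 = 0.9476
[HCO3⁻] = α₁ × DIC = 0.9476 × 2.16 = 2.05 mmol/kg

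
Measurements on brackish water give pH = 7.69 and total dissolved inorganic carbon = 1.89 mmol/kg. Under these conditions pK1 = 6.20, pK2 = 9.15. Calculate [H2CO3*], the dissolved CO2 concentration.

α₀ = 1 / (1 + K1/[H⁺] + K1K2/[H⁺]²) = 1 / (1 + 10^+1.49 + 10^+0.03)
   = 1 / (1 + 30.903 + 1.0715) = 1/32.974 = 0.03033
[CO2*] = α₀ × DIC = 0.03033 × 1.89 = 0.0573 mmol/kg

[CO2*] = 0.0573 mmol/kg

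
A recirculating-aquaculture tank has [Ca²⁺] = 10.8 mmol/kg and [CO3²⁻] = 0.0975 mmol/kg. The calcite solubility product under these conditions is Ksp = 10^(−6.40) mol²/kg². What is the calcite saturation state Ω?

Ksp = 10^(−6.40) = 3.981×10^-7
Ω = [Ca²⁺][CO3²⁻]/Ksp = (10.8×10^-3)(0.0975×10^-3) / 3.981×10^-7 = 2.65

Ω = 2.65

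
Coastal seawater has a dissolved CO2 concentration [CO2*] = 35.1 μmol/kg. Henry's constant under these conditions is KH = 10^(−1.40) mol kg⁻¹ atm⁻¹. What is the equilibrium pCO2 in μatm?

KH = 10^(−1.40) = 3.981×10^-2 mol kg⁻¹ atm⁻¹
pCO2 = [CO2*]/KH = 35.1×10^-6 / 3.981×10^-2 = 8.82×10^-4 atm = 882 μatm

pCO2 = 882 μatm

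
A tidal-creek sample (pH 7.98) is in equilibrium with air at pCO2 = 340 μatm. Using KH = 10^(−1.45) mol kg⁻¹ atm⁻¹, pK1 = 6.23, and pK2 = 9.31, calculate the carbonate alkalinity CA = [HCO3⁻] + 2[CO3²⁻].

CA = 0.742 mmol/kg

[CO2*] = KH · pCO2 = 10^(−1.45) × 340×10^-6 = 1.206×10^-5 mol/kg
α₀ = 1/(1 + K1/[H⁺] + K1K2/[H⁺]²) = 1/(1 + 10^+1.75 + 10^+0.42) = 0.01670
DIC = [CO2*]/α₀ = 1.206×10^-5 / 0.01670 = 0.7222 mmol/kg
CA = (α₁ + 2α₂)·DIC = (0.9394 + 2×0.04394) × 0.7222 = 0.742 mmol/kg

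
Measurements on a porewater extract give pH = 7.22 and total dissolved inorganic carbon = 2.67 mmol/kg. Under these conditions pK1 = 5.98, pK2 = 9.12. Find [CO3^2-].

[CO3²⁻] = 0.0314 mmol/kg

α₂ = 1 / (1 + [H⁺]/K2 + [H⁺]²/(K1K2)) = 1 / (1 + 10^+1.90 + 10^+0.66)
   = 1 / (1 + 79.433 + 4.5709) = 1/85.004 = 0.01176
[CO3²⁻] = α₂ × DIC = 0.01176 × 2.67 = 0.0314 mmol/kg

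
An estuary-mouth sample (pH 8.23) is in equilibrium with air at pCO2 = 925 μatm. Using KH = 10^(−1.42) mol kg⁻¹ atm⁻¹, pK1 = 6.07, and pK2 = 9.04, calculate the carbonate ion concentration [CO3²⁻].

[CO3²⁻] = 0.787 mmol/kg

[CO2*] = KH · pCO2 = 10^(−1.42) × 925×10^-6 = 3.517×10^-5 mol/kg
α₀ = 1/(1 + K1/[H⁺] + K1K2/[H⁺]²) = 1/(1 + 10^+2.16 + 10^+1.35) = 0.005955
DIC = [CO2*]/α₀ = 3.517×10^-5 / 0.005955 = 5.906 mmol/kg
[CO3²⁻] = α₂·DIC; α₂ = 0.1333, so [CO3²⁻] = 0.1333 × 5.906 = 0.787 mmol/kg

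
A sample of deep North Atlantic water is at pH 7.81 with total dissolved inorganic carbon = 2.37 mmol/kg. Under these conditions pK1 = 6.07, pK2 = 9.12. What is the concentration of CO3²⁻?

α₂ = 1 / (1 + [H⁺]/K2 + [H⁺]²/(K1K2)) = 1 / (1 + 10^+1.31 + 10^-0.43)
   = 1 / (1 + 20.417 + 0.37154) = 1/21.789 = 0.04589
[CO3²⁻] = α₂ × DIC = 0.04589 × 2.37 = 0.109 mmol/kg

[CO3²⁻] = 0.109 mmol/kg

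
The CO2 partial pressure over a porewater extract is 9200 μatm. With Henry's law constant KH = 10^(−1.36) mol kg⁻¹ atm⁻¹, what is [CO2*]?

[CO2*] = 402 μmol/kg

KH = 10^(−1.36) = 4.365×10^-2 mol kg⁻¹ atm⁻¹
[CO2*] = KH · pCO2 = 4.365×10^-2 × 9200×10^-6 atm = 4.02×10^-4 mol/kg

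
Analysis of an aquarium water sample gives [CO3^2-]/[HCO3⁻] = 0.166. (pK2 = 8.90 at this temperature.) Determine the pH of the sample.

pH = 8.12

From K2 = [H⁺][CO3^2-]/[HCO3⁻]:  pH = pK2 + log₁₀([CO3^2-]/[HCO3⁻])
log₁₀(0.166) = -0.780
pH = 8.90 + (-0.780) = 8.12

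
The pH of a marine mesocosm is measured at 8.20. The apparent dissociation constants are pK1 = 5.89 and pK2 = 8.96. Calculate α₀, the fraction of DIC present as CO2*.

α₀ = 0.00416

α₀ = 1 / (1 + K1/[H⁺] + K1K2/[H⁺]²) = 1 / (1 + 10^+2.31 + 10^+1.55)
   = 1 / (1 + 204.17 + 35.481) = 1/240.66 = 0.004155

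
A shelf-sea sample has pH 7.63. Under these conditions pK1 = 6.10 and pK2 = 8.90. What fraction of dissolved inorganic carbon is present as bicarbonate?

α₁ = 0.923

α₁ = 1 / (1 + [H⁺]/K1 + K2/[H⁺]) = 1 / (1 + 10^-1.53 + 10^-1.27)
   = 1 / (1 + 0.029512 + 0.053703) = 1/1.0832 = 0.9232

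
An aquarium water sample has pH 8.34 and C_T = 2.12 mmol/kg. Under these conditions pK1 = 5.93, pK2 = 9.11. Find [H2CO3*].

α₀ = 1 / (1 + K1/[H⁺] + K1K2/[H⁺]²) = 1 / (1 + 10^+2.41 + 10^+1.64)
   = 1 / (1 + 257.04 + 43.652) = 1/301.69 = 0.003315
[CO2*] = α₀ × DIC = 0.003315 × 2.12 = 0.00703 mmol/kg = 7.03 μmol/kg

[CO2*] = 7.03 μmol/kg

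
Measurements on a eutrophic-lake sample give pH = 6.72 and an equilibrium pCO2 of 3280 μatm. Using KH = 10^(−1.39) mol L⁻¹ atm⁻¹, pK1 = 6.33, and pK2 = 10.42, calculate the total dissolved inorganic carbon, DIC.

[CO2*] = KH · pCO2 = 10^(−1.39) × 3280×10^-6 = 1.336×10^-4 mol/L
α₀ = 1/(1 + K1/[H⁺] + K1K2/[H⁺]²) = 1/(1 + 10^+0.39 + 10^-3.31) = 0.2894
DIC = [CO2*]/α₀ = 1.336×10^-4 / 0.2894 = 0.462 mmol/L

DIC = 0.462 mmol/L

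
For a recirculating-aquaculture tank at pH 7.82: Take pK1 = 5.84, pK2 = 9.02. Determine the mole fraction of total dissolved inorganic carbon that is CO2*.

α₀ = 1 / (1 + K1/[H⁺] + K1K2/[H⁺]²) = 1 / (1 + 10^+1.98 + 10^+0.78)
   = 1 / (1 + 95.499 + 6.0256) = 1/102.52 = 0.009754

α₀ = 0.00975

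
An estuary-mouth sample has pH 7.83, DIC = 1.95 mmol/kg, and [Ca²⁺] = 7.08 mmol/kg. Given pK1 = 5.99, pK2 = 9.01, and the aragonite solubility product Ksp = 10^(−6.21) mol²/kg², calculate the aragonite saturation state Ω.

Ω = 1.37

α₂ = 1 / (1 + [H⁺]/K2 + [H⁺]²/(K1K2)) = 1 / (1 + 10^+1.18 + 10^-0.66)
   = 1 / (1 + 15.136 + 0.21878) = 1/16.354 = 0.06115
[CO3²⁻] = α₂ × DIC = 0.06115 × 1.95 = 0.1192 mmol/kg
Ksp = 10^(−6.21) = 6.166×10^-7
Ω = [Ca²⁺][CO3²⁻]/Ksp = (7.08×10^-3)(1.192×10^-4) / 6.166×10^-7 = 1.37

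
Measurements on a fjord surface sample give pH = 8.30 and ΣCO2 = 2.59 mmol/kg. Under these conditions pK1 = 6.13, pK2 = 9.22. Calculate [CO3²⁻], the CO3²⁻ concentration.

[CO3²⁻] = 0.276 mmol/kg

α₂ = 1 / (1 + [H⁺]/K2 + [H⁺]²/(K1K2)) = 1 / (1 + 10^+0.92 + 10^-1.25)
   = 1 / (1 + 8.3176 + 0.056234) = 1/9.3739 = 0.1067
[CO3²⁻] = α₂ × DIC = 0.1067 × 2.59 = 0.276 mmol/kg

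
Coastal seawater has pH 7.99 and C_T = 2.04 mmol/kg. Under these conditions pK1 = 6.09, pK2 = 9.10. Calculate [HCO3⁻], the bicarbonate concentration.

[HCO3⁻] = 1.87 mmol/kg

α₁ = 1 / (1 + [H⁺]/K1 + K2/[H⁺]) = 1 / (1 + 10^-1.90 + 10^-1.11)
   = 1 / (1 + 0.012589 + 0.077625) = 1/1.0902 = 0.9173
[HCO3⁻] = α₁ × DIC = 0.9173 × 2.04 = 1.87 mmol/kg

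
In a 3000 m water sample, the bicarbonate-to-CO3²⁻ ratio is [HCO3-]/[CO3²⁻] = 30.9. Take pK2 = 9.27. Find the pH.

pH = 7.78

From K2 = [H⁺][CO3²⁻]/[HCO3-]:  pH = pK2 − log₁₀([HCO3-]/[CO3²⁻])
log₁₀(30.9) = +1.490
pH = 9.27 − (+1.490) = 7.78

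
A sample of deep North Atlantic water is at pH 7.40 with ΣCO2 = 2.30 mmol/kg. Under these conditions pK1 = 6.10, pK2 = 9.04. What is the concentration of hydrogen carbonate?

[HCO3⁻] = 2.14 mmol/kg

α₁ = 1 / (1 + [H⁺]/K1 + K2/[H⁺]) = 1 / (1 + 10^-1.30 + 10^-1.64)
   = 1 / (1 + 0.050119 + 0.022909) = 1/1.0730 = 0.9319
[HCO3⁻] = α₁ × DIC = 0.9319 × 2.30 = 2.14 mmol/kg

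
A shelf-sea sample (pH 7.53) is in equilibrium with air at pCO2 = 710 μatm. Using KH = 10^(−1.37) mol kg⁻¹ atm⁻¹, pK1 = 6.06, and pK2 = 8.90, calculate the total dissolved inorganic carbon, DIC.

[CO2*] = KH · pCO2 = 10^(−1.37) × 710×10^-6 = 3.029×10^-5 mol/kg
α₀ = 1/(1 + K1/[H⁺] + K1K2/[H⁺]²) = 1/(1 + 10^+1.47 + 10^+0.10) = 0.03148
DIC = [CO2*]/α₀ = 3.029×10^-5 / 0.03148 = 0.962 mmol/kg

DIC = 0.962 mmol/kg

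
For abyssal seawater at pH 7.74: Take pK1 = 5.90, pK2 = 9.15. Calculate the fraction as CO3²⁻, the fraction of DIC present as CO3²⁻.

α₂ = 1 / (1 + [H⁺]/K2 + [H⁺]²/(K1K2)) = 1 / (1 + 10^+1.41 + 10^-0.43)
   = 1 / (1 + 25.704 + 0.37154) = 1/27.075 = 0.03693

α₂ = 0.0369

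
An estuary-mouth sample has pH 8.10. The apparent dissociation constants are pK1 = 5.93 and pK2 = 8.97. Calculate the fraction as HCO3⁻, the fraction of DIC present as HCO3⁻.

α₁ = 0.876

α₁ = 1 / (1 + [H⁺]/K1 + K2/[H⁺]) = 1 / (1 + 10^-2.17 + 10^-0.87)
   = 1 / (1 + 0.0067608 + 0.13490) = 1/1.1417 = 0.8759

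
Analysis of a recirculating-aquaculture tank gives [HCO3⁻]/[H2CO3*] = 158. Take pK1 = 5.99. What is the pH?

From K1 = [H⁺][HCO3⁻]/[H2CO3*]:  pH = pK1 + log₁₀([HCO3⁻]/[H2CO3*])
log₁₀(158) = +2.199
pH = 5.99 + (+2.199) = 8.19

pH = 8.19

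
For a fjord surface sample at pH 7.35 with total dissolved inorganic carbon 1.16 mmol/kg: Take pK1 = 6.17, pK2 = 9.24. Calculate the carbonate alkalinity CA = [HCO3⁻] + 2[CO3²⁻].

CA = 1.10 mmol/kg

CA = [HCO3⁻] + 2[CO3²⁻] = (α₁ + 2α₂)·DIC
At pH 7.35: [H⁺]/K1 = 10^-1.18 = 0.066069, K2/[H⁺] = 10^-1.89 = 0.012882
α₁ = 1/(1 + 0.066069 + 0.012882) = 1/1.0790 = 0.9268; α₂ = α₁·K2/[H⁺] = 0.01194
α₁ + 2α₂ = 0.9507
CA = 0.9507 × 1.16 = 1.10 mmol/kg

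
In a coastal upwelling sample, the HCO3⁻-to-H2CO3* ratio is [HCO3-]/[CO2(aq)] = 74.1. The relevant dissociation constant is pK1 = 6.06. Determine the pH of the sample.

pH = 7.93

From K1 = [H⁺][HCO3-]/[CO2(aq)]:  pH = pK1 + log₁₀([HCO3-]/[CO2(aq)])
log₁₀(74.1) = +1.870
pH = 6.06 + (+1.870) = 7.93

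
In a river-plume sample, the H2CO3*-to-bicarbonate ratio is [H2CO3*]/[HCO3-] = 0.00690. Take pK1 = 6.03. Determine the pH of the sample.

pH = 8.19

From K1 = [H⁺][HCO3-]/[H2CO3*]:  pH = pK1 − log₁₀([H2CO3*]/[HCO3-])
log₁₀(0.00690) = -2.161
pH = 6.03 − (-2.161) = 8.19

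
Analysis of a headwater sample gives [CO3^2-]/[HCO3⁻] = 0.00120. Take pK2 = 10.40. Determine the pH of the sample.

pH = 7.48

From K2 = [H⁺][CO3^2-]/[HCO3⁻]:  pH = pK2 + log₁₀([CO3^2-]/[HCO3⁻])
log₁₀(0.00120) = -2.921
pH = 10.40 + (-2.921) = 7.48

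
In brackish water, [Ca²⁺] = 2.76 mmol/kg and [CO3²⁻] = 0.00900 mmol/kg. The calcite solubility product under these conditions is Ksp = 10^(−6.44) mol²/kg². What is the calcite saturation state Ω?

Ksp = 10^(−6.44) = 3.631×10^-7
Ω = [Ca²⁺][CO3²⁻]/Ksp = (2.76×10^-3)(0.00900×10^-3) / 3.631×10^-7 = 0.0684

Ω = 0.0684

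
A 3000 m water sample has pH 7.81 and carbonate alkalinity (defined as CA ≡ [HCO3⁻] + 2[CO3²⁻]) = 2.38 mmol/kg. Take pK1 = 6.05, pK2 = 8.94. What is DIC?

CA = [HCO3⁻] + 2[CO3²⁻] = (α₁ + 2α₂)·DIC
At pH 7.81: [H⁺]/K1 = 10^-1.76 = 0.017378, K2/[H⁺] = 10^-1.13 = 0.074131
α₁ = 1/(1 + 0.017378 + 0.074131) = 1/1.0915 = 0.9162; α₂ = α₁·K2/[H⁺] = 0.06792
α₁ + 2α₂ = 1.0520
DIC = CA / (α₁ + 2α₂) = 2.38 / 1.0520 = 2.26 mmol/kg

DIC = 2.26 mmol/kg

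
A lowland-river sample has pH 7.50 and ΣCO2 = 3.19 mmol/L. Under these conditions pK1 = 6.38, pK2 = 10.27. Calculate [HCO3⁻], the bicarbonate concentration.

[HCO3⁻] = 2.96 mmol/L

α₁ = 1 / (1 + [H⁺]/K1 + K2/[H⁺]) = 1 / (1 + 10^-1.12 + 10^-2.77)
   = 1 / (1 + 0.075858 + 0.0016982) = 1/1.0776 = 0.9280
[HCO3⁻] = α₁ × DIC = 0.9280 × 3.19 = 2.96 mmol/L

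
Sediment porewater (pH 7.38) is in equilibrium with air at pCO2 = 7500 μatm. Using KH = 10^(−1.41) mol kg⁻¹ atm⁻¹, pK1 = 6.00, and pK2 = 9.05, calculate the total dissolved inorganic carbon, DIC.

DIC = 7.44 mmol/kg

[CO2*] = KH · pCO2 = 10^(−1.41) × 7500×10^-6 = 2.918×10^-4 mol/kg
α₀ = 1/(1 + K1/[H⁺] + K1K2/[H⁺]²) = 1/(1 + 10^+1.38 + 10^-0.29) = 0.03921
DIC = [CO2*]/α₀ = 2.918×10^-4 / 0.03921 = 7.44 mmol/kg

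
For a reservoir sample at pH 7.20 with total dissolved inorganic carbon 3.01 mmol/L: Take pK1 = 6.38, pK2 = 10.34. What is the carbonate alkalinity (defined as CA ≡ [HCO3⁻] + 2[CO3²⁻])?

CA = 2.62 mmol/L

CA = [HCO3⁻] + 2[CO3²⁻] = (α₁ + 2α₂)·DIC
At pH 7.20: [H⁺]/K1 = 10^-0.82 = 0.15136, K2/[H⁺] = 10^-3.14 = 0.00072444
α₁ = 1/(1 + 0.15136 + 0.00072444) = 1/1.1521 = 0.8680; α₂ = α₁·K2/[H⁺] = 0.0006288
α₁ + 2α₂ = 0.8693
CA = 0.8693 × 3.01 = 2.62 mmol/L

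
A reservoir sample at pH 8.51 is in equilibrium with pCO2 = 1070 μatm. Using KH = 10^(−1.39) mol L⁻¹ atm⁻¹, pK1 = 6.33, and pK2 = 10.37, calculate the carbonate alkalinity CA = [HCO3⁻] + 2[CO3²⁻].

CA = 6.78 mmol/L

[CO2*] = KH · pCO2 = 10^(−1.39) × 1070×10^-6 = 4.359×10^-5 mol/L
α₀ = 1/(1 + K1/[H⁺] + K1K2/[H⁺]²) = 1/(1 + 10^+2.18 + 10^+0.32) = 0.006475
DIC = [CO2*]/α₀ = 4.359×10^-5 / 0.006475 = 6.732 mmol/L
CA = (α₁ + 2α₂)·DIC = (0.9800 + 2×0.01353) × 6.732 = 6.78 mmol/L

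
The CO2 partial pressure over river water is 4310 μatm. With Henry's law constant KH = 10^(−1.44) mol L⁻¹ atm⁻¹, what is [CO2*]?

KH = 10^(−1.44) = 3.631×10^-2 mol L⁻¹ atm⁻¹
[CO2*] = KH · pCO2 = 3.631×10^-2 × 4310×10^-6 atm = 1.56×10^-4 mol/L

[CO2*] = 156 μmol/L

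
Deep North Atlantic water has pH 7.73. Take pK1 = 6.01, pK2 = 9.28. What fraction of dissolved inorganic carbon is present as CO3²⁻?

α₂ = 0.0269

α₂ = 1 / (1 + [H⁺]/K2 + [H⁺]²/(K1K2)) = 1 / (1 + 10^+1.55 + 10^-0.17)
   = 1 / (1 + 35.481 + 0.67608) = 1/37.157 = 0.02691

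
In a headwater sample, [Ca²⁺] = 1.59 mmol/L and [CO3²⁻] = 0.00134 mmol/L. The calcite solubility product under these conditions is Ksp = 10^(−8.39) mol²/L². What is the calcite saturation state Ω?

Ksp = 10^(−8.39) = 4.074×10^-9
Ω = [Ca²⁺][CO3²⁻]/Ksp = (1.59×10^-3)(0.00134×10^-3) / 4.074×10^-9 = 0.523

Ω = 0.523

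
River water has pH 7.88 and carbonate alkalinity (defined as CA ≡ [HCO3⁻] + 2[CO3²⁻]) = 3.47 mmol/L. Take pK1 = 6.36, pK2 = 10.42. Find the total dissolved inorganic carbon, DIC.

CA = [HCO3⁻] + 2[CO3²⁻] = (α₁ + 2α₂)·DIC
At pH 7.88: [H⁺]/K1 = 10^-1.52 = 0.030200, K2/[H⁺] = 10^-2.54 = 0.0028840
α₁ = 1/(1 + 0.030200 + 0.0028840) = 1/1.0331 = 0.9680; α₂ = α₁·K2/[H⁺] = 0.002792
α₁ + 2α₂ = 0.9736
DIC = CA / (α₁ + 2α₂) = 3.47 / 0.9736 = 3.56 mmol/L

DIC = 3.56 mmol/L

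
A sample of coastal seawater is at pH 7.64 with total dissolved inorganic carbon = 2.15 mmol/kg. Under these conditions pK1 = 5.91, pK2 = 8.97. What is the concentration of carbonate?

[CO3²⁻] = 0.0944 mmol/kg

α₂ = 1 / (1 + [H⁺]/K2 + [H⁺]²/(K1K2)) = 1 / (1 + 10^+1.33 + 10^-0.40)
   = 1 / (1 + 21.380 + 0.39811) = 1/22.778 = 0.04390
[CO3²⁻] = α₂ × DIC = 0.04390 × 2.15 = 0.0944 mmol/kg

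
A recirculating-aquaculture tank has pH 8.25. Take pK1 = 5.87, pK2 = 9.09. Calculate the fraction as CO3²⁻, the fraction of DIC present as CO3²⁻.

α₂ = 1 / (1 + [H⁺]/K2 + [H⁺]²/(K1K2)) = 1 / (1 + 10^+0.84 + 10^-1.54)
   = 1 / (1 + 6.9183 + 0.028840) = 1/7.9472 = 0.1258

α₂ = 0.126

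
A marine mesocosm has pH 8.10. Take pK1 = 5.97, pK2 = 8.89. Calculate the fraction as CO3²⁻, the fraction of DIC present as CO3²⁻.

α₂ = 1 / (1 + [H⁺]/K2 + [H⁺]²/(K1K2)) = 1 / (1 + 10^+0.79 + 10^-1.34)
   = 1 / (1 + 6.1660 + 0.045709) = 1/7.2117 = 0.1387

α₂ = 0.139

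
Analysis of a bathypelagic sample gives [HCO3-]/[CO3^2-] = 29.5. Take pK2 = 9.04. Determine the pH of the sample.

pH = 7.57

From K2 = [H⁺][CO3^2-]/[HCO3-]:  pH = pK2 − log₁₀([HCO3-]/[CO3^2-])
log₁₀(29.5) = +1.470
pH = 9.04 − (+1.470) = 7.57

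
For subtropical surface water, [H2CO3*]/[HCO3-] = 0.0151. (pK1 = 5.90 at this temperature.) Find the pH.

From K1 = [H⁺][HCO3-]/[H2CO3*]:  pH = pK1 − log₁₀([H2CO3*]/[HCO3-])
log₁₀(0.0151) = -1.821
pH = 5.90 − (-1.821) = 7.72

pH = 7.72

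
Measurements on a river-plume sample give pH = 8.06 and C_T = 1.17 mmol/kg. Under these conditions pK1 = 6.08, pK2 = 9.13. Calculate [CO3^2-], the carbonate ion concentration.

α₂ = 1 / (1 + [H⁺]/K2 + [H⁺]²/(K1K2)) = 1 / (1 + 10^+1.07 + 10^-0.91)
   = 1 / (1 + 11.749 + 0.12303) = 1/12.872 = 0.07769
[CO3²⁻] = α₂ × DIC = 0.07769 × 1.17 = 0.0909 mmol/kg

[CO3²⁻] = 0.0909 mmol/kg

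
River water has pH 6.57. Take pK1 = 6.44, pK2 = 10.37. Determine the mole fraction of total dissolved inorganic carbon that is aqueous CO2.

α₀ = 1 / (1 + K1/[H⁺] + K1K2/[H⁺]²) = 1 / (1 + 10^+0.13 + 10^-3.67)
   = 1 / (1 + 1.3490 + 0.00021380) = 1/2.3492 = 0.4257

α₀ = 0.426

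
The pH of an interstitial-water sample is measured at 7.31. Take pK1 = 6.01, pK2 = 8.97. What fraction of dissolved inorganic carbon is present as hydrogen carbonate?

α₁ = 0.933

α₁ = 1 / (1 + [H⁺]/K1 + K2/[H⁺]) = 1 / (1 + 10^-1.30 + 10^-1.66)
   = 1 / (1 + 0.050119 + 0.021878) = 1/1.0720 = 0.9328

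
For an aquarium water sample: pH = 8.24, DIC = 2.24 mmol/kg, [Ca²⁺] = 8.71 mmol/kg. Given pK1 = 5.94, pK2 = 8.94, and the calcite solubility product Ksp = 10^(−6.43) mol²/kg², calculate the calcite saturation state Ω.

α₂ = 1 / (1 + [H⁺]/K2 + [H⁺]²/(K1K2)) = 1 / (1 + 10^+0.70 + 10^-1.60)
   = 1 / (1 + 5.0119 + 0.025119) = 1/6.0370 = 0.1656
[CO3²⁻] = α₂ × DIC = 0.1656 × 2.24 = 0.3710 mmol/kg
Ksp = 10^(−6.43) = 3.715×10^-7
Ω = [Ca²⁺][CO3²⁻]/Ksp = (8.71×10^-3)(3.710×10^-4) / 3.715×10^-7 = 8.70

Ω = 8.70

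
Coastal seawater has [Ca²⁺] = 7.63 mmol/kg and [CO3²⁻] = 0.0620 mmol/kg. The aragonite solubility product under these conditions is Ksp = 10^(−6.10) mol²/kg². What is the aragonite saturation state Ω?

Ω = 0.596

Ksp = 10^(−6.10) = 7.943×10^-7
Ω = [Ca²⁺][CO3²⁻]/Ksp = (7.63×10^-3)(0.0620×10^-3) / 7.943×10^-7 = 0.596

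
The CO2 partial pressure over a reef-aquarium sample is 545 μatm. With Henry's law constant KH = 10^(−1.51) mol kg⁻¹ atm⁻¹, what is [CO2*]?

[CO2*] = 16.8 μmol/kg

KH = 10^(−1.51) = 3.090×10^-2 mol kg⁻¹ atm⁻¹
[CO2*] = KH · pCO2 = 3.090×10^-2 × 545×10^-6 atm = 1.68×10^-5 mol/kg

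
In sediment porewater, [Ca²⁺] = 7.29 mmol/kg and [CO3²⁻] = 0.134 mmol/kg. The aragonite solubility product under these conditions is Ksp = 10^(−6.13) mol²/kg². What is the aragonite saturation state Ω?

Ksp = 10^(−6.13) = 7.413×10^-7
Ω = [Ca²⁺][CO3²⁻]/Ksp = (7.29×10^-3)(0.134×10^-3) / 7.413×10^-7 = 1.32

Ω = 1.32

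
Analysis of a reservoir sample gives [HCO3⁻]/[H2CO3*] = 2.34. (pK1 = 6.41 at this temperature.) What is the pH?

From K1 = [H⁺][HCO3⁻]/[H2CO3*]:  pH = pK1 + log₁₀([HCO3⁻]/[H2CO3*])
log₁₀(2.34) = +0.369
pH = 6.41 + (+0.369) = 6.78

pH = 6.78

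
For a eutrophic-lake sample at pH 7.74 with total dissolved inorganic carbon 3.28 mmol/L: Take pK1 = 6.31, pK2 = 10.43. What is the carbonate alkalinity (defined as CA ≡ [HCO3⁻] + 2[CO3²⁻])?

CA = 3.17 mmol/L

CA = [HCO3⁻] + 2[CO3²⁻] = (α₁ + 2α₂)·DIC
At pH 7.74: [H⁺]/K1 = 10^-1.43 = 0.037154, K2/[H⁺] = 10^-2.69 = 0.0020417
α₁ = 1/(1 + 0.037154 + 0.0020417) = 1/1.0392 = 0.9623; α₂ = α₁·K2/[H⁺] = 0.001965
α₁ + 2α₂ = 0.9662
CA = 0.9662 × 3.28 = 3.17 mmol/L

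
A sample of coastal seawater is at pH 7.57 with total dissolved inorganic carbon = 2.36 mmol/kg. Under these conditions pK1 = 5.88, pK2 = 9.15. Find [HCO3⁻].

[HCO3⁻] = 2.25 mmol/kg

α₁ = 1 / (1 + [H⁺]/K1 + K2/[H⁺]) = 1 / (1 + 10^-1.69 + 10^-1.58)
   = 1 / (1 + 0.020417 + 0.026303) = 1/1.0467 = 0.9554
[HCO3⁻] = α₁ × DIC = 0.9554 × 2.36 = 2.25 mmol/kg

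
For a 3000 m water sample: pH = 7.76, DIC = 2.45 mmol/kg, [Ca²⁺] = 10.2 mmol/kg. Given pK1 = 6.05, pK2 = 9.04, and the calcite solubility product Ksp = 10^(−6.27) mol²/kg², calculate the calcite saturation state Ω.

α₂ = 1 / (1 + [H⁺]/K2 + [H⁺]²/(K1K2)) = 1 / (1 + 10^+1.28 + 10^-0.43)
   = 1 / (1 + 19.055 + 0.37154) = 1/20.426 = 0.04896
[CO3²⁻] = α₂ × DIC = 0.04896 × 2.45 = 0.1199 mmol/kg
Ksp = 10^(−6.27) = 5.370×10^-7
Ω = [Ca²⁺][CO3²⁻]/Ksp = (10.2×10^-3)(1.199×10^-4) / 5.370×10^-7 = 2.28

Ω = 2.28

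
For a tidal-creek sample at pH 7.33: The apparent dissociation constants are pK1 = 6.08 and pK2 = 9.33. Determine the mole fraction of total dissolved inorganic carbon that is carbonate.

α₂ = 1 / (1 + [H⁺]/K2 + [H⁺]²/(K1K2)) = 1 / (1 + 10^+2.00 + 10^+0.75)
   = 1 / (1 + 100.00 + 5.6234) = 1/106.62 = 0.009379

α₂ = 0.00938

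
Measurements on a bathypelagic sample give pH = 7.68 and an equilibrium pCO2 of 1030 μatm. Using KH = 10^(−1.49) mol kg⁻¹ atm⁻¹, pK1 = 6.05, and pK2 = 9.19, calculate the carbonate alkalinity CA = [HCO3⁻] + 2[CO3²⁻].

[CO2*] = KH · pCO2 = 10^(−1.49) × 1030×10^-6 = 3.333×10^-5 mol/kg
α₀ = 1/(1 + K1/[H⁺] + K1K2/[H⁺]²) = 1/(1 + 10^+1.63 + 10^+0.12) = 0.02223
DIC = [CO2*]/α₀ = 3.333×10^-5 / 0.02223 = 1.499 mmol/kg
CA = (α₁ + 2α₂)·DIC = (0.9485 + 2×0.02931) × 1.499 = 1.51 mmol/kg

CA = 1.51 mmol/kg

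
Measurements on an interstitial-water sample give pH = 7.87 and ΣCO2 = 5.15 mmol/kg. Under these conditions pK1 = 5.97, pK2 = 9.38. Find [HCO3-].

α₁ = 1 / (1 + [H⁺]/K1 + K2/[H⁺]) = 1 / (1 + 10^-1.90 + 10^-1.51)
   = 1 / (1 + 0.012589 + 0.030903) = 1/1.0435 = 0.9583
[HCO3⁻] = α₁ × DIC = 0.9583 × 5.15 = 4.94 mmol/kg

[HCO3⁻] = 4.94 mmol/kg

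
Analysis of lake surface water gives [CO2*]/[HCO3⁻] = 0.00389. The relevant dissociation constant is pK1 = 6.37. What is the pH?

From K1 = [H⁺][HCO3⁻]/[CO2*]:  pH = pK1 − log₁₀([CO2*]/[HCO3⁻])
log₁₀(0.00389) = -2.410
pH = 6.37 − (-2.410) = 8.78

pH = 8.78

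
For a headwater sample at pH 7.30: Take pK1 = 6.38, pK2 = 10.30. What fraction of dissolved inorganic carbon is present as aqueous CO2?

α₀ = 1 / (1 + K1/[H⁺] + K1K2/[H⁺]²) = 1 / (1 + 10^+0.92 + 10^-2.08)
   = 1 / (1 + 8.3176 + 0.0083176) = 1/9.3260 = 0.1072

α₀ = 0.107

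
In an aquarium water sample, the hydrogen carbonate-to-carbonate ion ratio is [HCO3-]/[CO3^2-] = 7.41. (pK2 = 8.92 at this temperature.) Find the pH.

From K2 = [H⁺][CO3^2-]/[HCO3-]:  pH = pK2 − log₁₀([HCO3-]/[CO3^2-])
log₁₀(7.41) = +0.870
pH = 8.92 − (+0.870) = 8.05

pH = 8.05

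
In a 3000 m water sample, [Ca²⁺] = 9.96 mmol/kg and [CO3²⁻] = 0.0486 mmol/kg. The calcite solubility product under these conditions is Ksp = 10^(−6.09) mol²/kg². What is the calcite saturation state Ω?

Ksp = 10^(−6.09) = 8.128×10^-7
Ω = [Ca²⁺][CO3²⁻]/Ksp = (9.96×10^-3)(0.0486×10^-3) / 8.128×10^-7 = 0.596

Ω = 0.596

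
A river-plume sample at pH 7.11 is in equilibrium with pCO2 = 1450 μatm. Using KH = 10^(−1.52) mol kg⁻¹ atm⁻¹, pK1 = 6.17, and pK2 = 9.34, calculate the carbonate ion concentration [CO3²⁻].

[CO2*] = KH · pCO2 = 10^(−1.52) × 1450×10^-6 = 4.379×10^-5 mol/kg
α₀ = 1/(1 + K1/[H⁺] + K1K2/[H⁺]²) = 1/(1 + 10^+0.94 + 10^-1.29) = 0.1024
DIC = [CO2*]/α₀ = 4.379×10^-5 / 0.1024 = 0.4274 mmol/kg
[CO3²⁻] = α₂·DIC; α₂ = 0.005254, so [CO3²⁻] = 0.005254 × 0.4274 = 0.00225 mmol/kg = 2.25 μmol/kg

[CO3²⁻] = 2.25 μmol/kg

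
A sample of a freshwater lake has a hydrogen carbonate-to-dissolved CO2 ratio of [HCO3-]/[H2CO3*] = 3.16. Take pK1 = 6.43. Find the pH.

From K1 = [H⁺][HCO3-]/[H2CO3*]:  pH = pK1 + log₁₀([HCO3-]/[H2CO3*])
log₁₀(3.16) = +0.500
pH = 6.43 + (+0.500) = 6.93

pH = 6.93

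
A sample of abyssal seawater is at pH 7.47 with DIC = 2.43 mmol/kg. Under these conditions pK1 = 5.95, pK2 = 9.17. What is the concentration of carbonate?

α₂ = 1 / (1 + [H⁺]/K2 + [H⁺]²/(K1K2)) = 1 / (1 + 10^+1.70 + 10^+0.18)
   = 1 / (1 + 50.119 + 1.5136) = 1/52.632 = 0.01900
[CO3²⁻] = α₂ × DIC = 0.01900 × 2.43 = 0.0462 mmol/kg

[CO3²⁻] = 0.0462 mmol/kg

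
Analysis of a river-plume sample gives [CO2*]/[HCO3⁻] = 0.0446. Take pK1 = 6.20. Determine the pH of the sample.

From K1 = [H⁺][HCO3⁻]/[CO2*]:  pH = pK1 − log₁₀([CO2*]/[HCO3⁻])
log₁₀(0.0446) = -1.351
pH = 6.20 − (-1.351) = 7.55

pH = 7.55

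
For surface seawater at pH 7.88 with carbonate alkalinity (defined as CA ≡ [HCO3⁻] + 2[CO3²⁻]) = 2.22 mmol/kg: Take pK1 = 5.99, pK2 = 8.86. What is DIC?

DIC = 2.05 mmol/kg

CA = [HCO3⁻] + 2[CO3²⁻] = (α₁ + 2α₂)·DIC
At pH 7.88: [H⁺]/K1 = 10^-1.89 = 0.012882, K2/[H⁺] = 10^-0.98 = 0.10471
α₁ = 1/(1 + 0.012882 + 0.10471) = 1/1.1176 = 0.8948; α₂ = α₁·K2/[H⁺] = 0.09369
α₁ + 2α₂ = 1.0822
DIC = CA / (α₁ + 2α₂) = 2.22 / 1.0822 = 2.05 mmol/kg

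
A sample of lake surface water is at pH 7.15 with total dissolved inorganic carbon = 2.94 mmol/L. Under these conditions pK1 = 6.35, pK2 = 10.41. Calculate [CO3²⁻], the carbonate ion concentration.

α₂ = 1 / (1 + [H⁺]/K2 + [H⁺]²/(K1K2)) = 1 / (1 + 10^+3.26 + 10^+2.46)
   = 1 / (1 + 1819.7 + 288.40) = 1/2109.1 = 0.0004741
[CO3²⁻] = α₂ × DIC = 0.0004741 × 2.94 = 0.00139 mmol/L = 1.39 μmol/L

[CO3²⁻] = 1.39 μmol/L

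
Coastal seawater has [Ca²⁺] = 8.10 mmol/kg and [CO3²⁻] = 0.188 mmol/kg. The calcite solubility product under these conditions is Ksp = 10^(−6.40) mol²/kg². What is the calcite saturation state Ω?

Ksp = 10^(−6.40) = 3.981×10^-7
Ω = [Ca²⁺][CO3²⁻]/Ksp = (8.10×10^-3)(0.188×10^-3) / 3.981×10^-7 = 3.83

Ω = 3.83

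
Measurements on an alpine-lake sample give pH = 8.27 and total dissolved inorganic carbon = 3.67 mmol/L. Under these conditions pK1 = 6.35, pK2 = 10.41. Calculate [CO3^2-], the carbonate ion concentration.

[CO3²⁻] = 0.0261 mmol/L

α₂ = 1 / (1 + [H⁺]/K2 + [H⁺]²/(K1K2)) = 1 / (1 + 10^+2.14 + 10^+0.22)
   = 1 / (1 + 138.04 + 1.6596) = 1/140.70 = 0.007107
[CO3²⁻] = α₂ × DIC = 0.007107 × 3.67 = 0.0261 mmol/L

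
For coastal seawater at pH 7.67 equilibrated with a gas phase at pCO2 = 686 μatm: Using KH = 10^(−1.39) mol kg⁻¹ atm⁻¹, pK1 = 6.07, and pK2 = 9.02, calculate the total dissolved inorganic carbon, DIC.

DIC = 1.19 mmol/kg

[CO2*] = KH · pCO2 = 10^(−1.39) × 686×10^-6 = 2.795×10^-5 mol/kg
α₀ = 1/(1 + K1/[H⁺] + K1K2/[H⁺]²) = 1/(1 + 10^+1.60 + 10^+0.25) = 0.02348
DIC = [CO2*]/α₀ = 2.795×10^-5 / 0.02348 = 1.19 mmol/kg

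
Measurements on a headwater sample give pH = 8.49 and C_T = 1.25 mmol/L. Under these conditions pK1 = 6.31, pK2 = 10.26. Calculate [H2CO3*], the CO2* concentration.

α₀ = 1 / (1 + K1/[H⁺] + K1K2/[H⁺]²) = 1 / (1 + 10^+2.18 + 10^+0.41)
   = 1 / (1 + 151.36 + 2.5704) = 1/154.93 = 0.006455
[CO2*] = α₀ × DIC = 0.006455 × 1.25 = 0.00807 mmol/L = 8.07 μmol/L

[CO2*] = 8.07 μmol/L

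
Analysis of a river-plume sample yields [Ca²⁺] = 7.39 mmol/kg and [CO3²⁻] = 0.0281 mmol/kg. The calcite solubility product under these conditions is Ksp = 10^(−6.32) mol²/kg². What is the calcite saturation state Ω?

Ksp = 10^(−6.32) = 4.786×10^-7
Ω = [Ca²⁺][CO3²⁻]/Ksp = (7.39×10^-3)(0.0281×10^-3) / 4.786×10^-7 = 0.434

Ω = 0.434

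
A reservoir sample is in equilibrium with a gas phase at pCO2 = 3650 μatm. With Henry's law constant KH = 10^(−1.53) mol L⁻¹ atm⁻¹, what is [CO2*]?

[CO2*] = 108 μmol/L

KH = 10^(−1.53) = 2.951×10^-2 mol L⁻¹ atm⁻¹
[CO2*] = KH · pCO2 = 2.951×10^-2 × 3650×10^-6 atm = 1.08×10^-4 mol/L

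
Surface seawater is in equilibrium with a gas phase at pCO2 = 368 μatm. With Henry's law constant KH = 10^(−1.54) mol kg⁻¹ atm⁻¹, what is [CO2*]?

[CO2*] = 10.6 μmol/kg

KH = 10^(−1.54) = 2.884×10^-2 mol kg⁻¹ atm⁻¹
[CO2*] = KH · pCO2 = 2.884×10^-2 × 368×10^-6 atm = 1.06×10^-5 mol/kg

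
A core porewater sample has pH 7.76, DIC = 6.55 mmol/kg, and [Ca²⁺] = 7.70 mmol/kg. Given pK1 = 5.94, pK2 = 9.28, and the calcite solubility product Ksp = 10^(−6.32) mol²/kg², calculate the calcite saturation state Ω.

α₂ = 1 / (1 + [H⁺]/K2 + [H⁺]²/(K1K2)) = 1 / (1 + 10^+1.52 + 10^-0.30)
   = 1 / (1 + 33.113 + 0.50119) = 1/34.614 = 0.02889
[CO3²⁻] = α₂ × DIC = 0.02889 × 6.55 = 0.1892 mmol/kg
Ksp = 10^(−6.32) = 4.786×10^-7
Ω = [Ca²⁺][CO3²⁻]/Ksp = (7.70×10^-3)(1.892×10^-4) / 4.786×10^-7 = 3.04

Ω = 3.04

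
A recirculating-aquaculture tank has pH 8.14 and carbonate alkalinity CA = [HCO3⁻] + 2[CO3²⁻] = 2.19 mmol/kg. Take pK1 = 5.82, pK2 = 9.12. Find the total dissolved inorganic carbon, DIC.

CA = [HCO3⁻] + 2[CO3²⁻] = (α₁ + 2α₂)·DIC
At pH 8.14: [H⁺]/K1 = 10^-2.32 = 0.0047863, K2/[H⁺] = 10^-0.98 = 0.10471
α₁ = 1/(1 + 0.0047863 + 0.10471) = 1/1.1095 = 0.9013; α₂ = α₁·K2/[H⁺] = 0.09438
α₁ + 2α₂ = 1.0901
DIC = CA / (α₁ + 2α₂) = 2.19 / 1.0901 = 2.01 mmol/kg

DIC = 2.01 mmol/kg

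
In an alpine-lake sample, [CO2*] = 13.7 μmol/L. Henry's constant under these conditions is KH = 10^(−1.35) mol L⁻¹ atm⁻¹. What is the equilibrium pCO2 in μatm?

KH = 10^(−1.35) = 4.467×10^-2 mol L⁻¹ atm⁻¹
pCO2 = [CO2*]/KH = 13.7×10^-6 / 4.467×10^-2 = 3.07×10^-4 atm = 307 μatm

pCO2 = 307 μatm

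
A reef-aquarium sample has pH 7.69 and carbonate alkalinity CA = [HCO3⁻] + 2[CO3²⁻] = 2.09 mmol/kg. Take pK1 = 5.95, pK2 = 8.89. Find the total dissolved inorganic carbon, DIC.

DIC = 2.01 mmol/kg

CA = [HCO3⁻] + 2[CO3²⁻] = (α₁ + 2α₂)·DIC
At pH 7.69: [H⁺]/K1 = 10^-1.74 = 0.018197, K2/[H⁺] = 10^-1.20 = 0.063096
α₁ = 1/(1 + 0.018197 + 0.063096) = 1/1.0813 = 0.9248; α₂ = α₁·K2/[H⁺] = 0.05835
α₁ + 2α₂ = 1.0415
DIC = CA / (α₁ + 2α₂) = 2.09 / 1.0415 = 2.01 mmol/kg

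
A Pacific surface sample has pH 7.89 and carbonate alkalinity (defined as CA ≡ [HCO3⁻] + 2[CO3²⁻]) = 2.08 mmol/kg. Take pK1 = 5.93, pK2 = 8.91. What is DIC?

CA = [HCO3⁻] + 2[CO3²⁻] = (α₁ + 2α₂)·DIC
At pH 7.89: [H⁺]/K1 = 10^-1.96 = 0.010965, K2/[H⁺] = 10^-1.02 = 0.095499
α₁ = 1/(1 + 0.010965 + 0.095499) = 1/1.1065 = 0.9038; α₂ = α₁·K2/[H⁺] = 0.08631
α₁ + 2α₂ = 1.0764
DIC = CA / (α₁ + 2α₂) = 2.08 / 1.0764 = 1.93 mmol/kg

DIC = 1.93 mmol/kg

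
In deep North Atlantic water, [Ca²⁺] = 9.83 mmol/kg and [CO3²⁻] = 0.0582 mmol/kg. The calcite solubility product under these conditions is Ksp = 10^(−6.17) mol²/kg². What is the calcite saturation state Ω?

Ksp = 10^(−6.17) = 6.761×10^-7
Ω = [Ca²⁺][CO3²⁻]/Ksp = (9.83×10^-3)(0.0582×10^-3) / 6.761×10^-7 = 0.846

Ω = 0.846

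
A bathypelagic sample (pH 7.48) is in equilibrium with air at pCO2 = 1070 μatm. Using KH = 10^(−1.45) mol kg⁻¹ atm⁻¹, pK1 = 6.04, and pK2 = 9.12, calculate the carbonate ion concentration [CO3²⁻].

[CO2*] = KH · pCO2 = 10^(−1.45) × 1070×10^-6 = 3.797×10^-5 mol/kg
α₀ = 1/(1 + K1/[H⁺] + K1K2/[H⁺]²) = 1/(1 + 10^+1.44 + 10^-0.20) = 0.03428
DIC = [CO2*]/α₀ = 3.797×10^-5 / 0.03428 = 1.108 mmol/kg
[CO3²⁻] = α₂·DIC; α₂ = 0.02163, so [CO3²⁻] = 0.02163 × 1.108 = 0.0240 mmol/kg

[CO3²⁻] = 0.0240 mmol/kg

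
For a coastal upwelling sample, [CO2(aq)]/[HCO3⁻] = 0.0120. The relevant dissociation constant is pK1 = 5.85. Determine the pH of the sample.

From K1 = [H⁺][HCO3⁻]/[CO2(aq)]:  pH = pK1 − log₁₀([CO2(aq)]/[HCO3⁻])
log₁₀(0.0120) = -1.921
pH = 5.85 − (-1.921) = 7.77

pH = 7.77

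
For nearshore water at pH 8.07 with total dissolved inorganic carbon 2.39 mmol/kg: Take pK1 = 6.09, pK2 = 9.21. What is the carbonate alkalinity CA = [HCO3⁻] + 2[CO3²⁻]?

CA = [HCO3⁻] + 2[CO3²⁻] = (α₁ + 2α₂)·DIC
At pH 8.07: [H⁺]/K1 = 10^-1.98 = 0.010471, K2/[H⁺] = 10^-1.14 = 0.072444
α₁ = 1/(1 + 0.010471 + 0.072444) = 1/1.0829 = 0.9234; α₂ = α₁·K2/[H⁺] = 0.06690
α₁ + 2α₂ = 1.0572
CA = 1.0572 × 2.39 = 2.53 mmol/kg

CA = 2.53 mmol/kg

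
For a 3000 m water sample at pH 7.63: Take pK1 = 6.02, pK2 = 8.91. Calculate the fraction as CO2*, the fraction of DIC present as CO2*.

α₀ = 0.0228

α₀ = 1 / (1 + K1/[H⁺] + K1K2/[H⁺]²) = 1 / (1 + 10^+1.61 + 10^+0.33)
   = 1 / (1 + 40.738 + 2.1380) = 1/43.876 = 0.02279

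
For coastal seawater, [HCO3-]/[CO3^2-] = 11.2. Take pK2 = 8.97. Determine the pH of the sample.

From K2 = [H⁺][CO3^2-]/[HCO3-]:  pH = pK2 − log₁₀([HCO3-]/[CO3^2-])
log₁₀(11.2) = +1.049
pH = 8.97 − (+1.049) = 7.92

pH = 7.92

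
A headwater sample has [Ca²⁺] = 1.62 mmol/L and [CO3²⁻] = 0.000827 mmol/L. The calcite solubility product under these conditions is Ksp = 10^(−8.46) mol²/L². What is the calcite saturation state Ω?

Ksp = 10^(−8.46) = 3.467×10^-9
Ω = [Ca²⁺][CO3²⁻]/Ksp = (1.62×10^-3)(0.000827×10^-3) / 3.467×10^-9 = 0.386

Ω = 0.386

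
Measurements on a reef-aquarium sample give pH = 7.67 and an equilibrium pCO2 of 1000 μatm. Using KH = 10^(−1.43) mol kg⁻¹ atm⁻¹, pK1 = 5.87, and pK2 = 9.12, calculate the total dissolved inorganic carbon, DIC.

[CO2*] = KH · pCO2 = 10^(−1.43) × 1000×10^-6 = 3.715×10^-5 mol/kg
α₀ = 1/(1 + K1/[H⁺] + K1K2/[H⁺]²) = 1/(1 + 10^+1.80 + 10^+0.35) = 0.01508
DIC = [CO2*]/α₀ = 3.715×10^-5 / 0.01508 = 2.46 mmol/kg

DIC = 2.46 mmol/kg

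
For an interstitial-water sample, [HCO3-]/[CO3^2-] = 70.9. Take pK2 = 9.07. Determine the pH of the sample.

pH = 7.22

From K2 = [H⁺][CO3^2-]/[HCO3-]:  pH = pK2 − log₁₀([HCO3-]/[CO3^2-])
log₁₀(70.9) = +1.851
pH = 9.07 − (+1.851) = 7.22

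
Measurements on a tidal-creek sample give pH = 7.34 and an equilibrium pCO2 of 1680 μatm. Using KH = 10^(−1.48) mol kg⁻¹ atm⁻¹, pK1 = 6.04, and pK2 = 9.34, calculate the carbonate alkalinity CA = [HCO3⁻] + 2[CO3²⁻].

CA = 1.13 mmol/kg

[CO2*] = KH · pCO2 = 10^(−1.48) × 1680×10^-6 = 5.563×10^-5 mol/kg
α₀ = 1/(1 + K1/[H⁺] + K1K2/[H⁺]²) = 1/(1 + 10^+1.30 + 10^-0.70) = 0.04728
DIC = [CO2*]/α₀ = 5.563×10^-5 / 0.04728 = 1.177 mmol/kg
CA = (α₁ + 2α₂)·DIC = (0.9433 + 2×0.009433) × 1.177 = 1.13 mmol/kg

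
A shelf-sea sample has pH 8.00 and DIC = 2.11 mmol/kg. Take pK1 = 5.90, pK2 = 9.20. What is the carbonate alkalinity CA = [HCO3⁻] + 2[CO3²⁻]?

CA = [HCO3⁻] + 2[CO3²⁻] = (α₁ + 2α₂)·DIC
At pH 8.00: [H⁺]/K1 = 10^-2.10 = 0.0079433, K2/[H⁺] = 10^-1.20 = 0.063096
α₁ = 1/(1 + 0.0079433 + 0.063096) = 1/1.0710 = 0.9337; α₂ = α₁·K2/[H⁺] = 0.05891
α₁ + 2α₂ = 1.0515
CA = 1.0515 × 2.11 = 2.22 mmol/kg

CA = 2.22 mmol/kg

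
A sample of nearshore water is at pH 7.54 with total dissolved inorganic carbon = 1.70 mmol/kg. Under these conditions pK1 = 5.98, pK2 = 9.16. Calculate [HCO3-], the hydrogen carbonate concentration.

α₁ = 1 / (1 + [H⁺]/K1 + K2/[H⁺]) = 1 / (1 + 10^-1.56 + 10^-1.62)
   = 1 / (1 + 0.027542 + 0.023988) = 1/1.0515 = 0.9510
[HCO3⁻] = α₁ × DIC = 0.9510 × 1.70 = 1.62 mmol/kg

[HCO3⁻] = 1.62 mmol/kg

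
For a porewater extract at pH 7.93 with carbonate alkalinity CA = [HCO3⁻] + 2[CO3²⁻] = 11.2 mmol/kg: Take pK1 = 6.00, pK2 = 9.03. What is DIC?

DIC = 10.5 mmol/kg

CA = [HCO3⁻] + 2[CO3²⁻] = (α₁ + 2α₂)·DIC
At pH 7.93: [H⁺]/K1 = 10^-1.93 = 0.011749, K2/[H⁺] = 10^-1.10 = 0.079433
α₁ = 1/(1 + 0.011749 + 0.079433) = 1/1.0912 = 0.9164; α₂ = α₁·K2/[H⁺] = 0.07280
α₁ + 2α₂ = 1.0620
DIC = CA / (α₁ + 2α₂) = 11.2 / 1.0620 = 10.5 mmol/kg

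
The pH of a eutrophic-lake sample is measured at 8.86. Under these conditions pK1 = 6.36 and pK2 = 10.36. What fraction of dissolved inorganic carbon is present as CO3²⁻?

α₂ = 0.0306

α₂ = 1 / (1 + [H⁺]/K2 + [H⁺]²/(K1K2)) = 1 / (1 + 10^+1.50 + 10^-1.00)
   = 1 / (1 + 31.623 + 0.10000) = 1/32.723 = 0.03056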